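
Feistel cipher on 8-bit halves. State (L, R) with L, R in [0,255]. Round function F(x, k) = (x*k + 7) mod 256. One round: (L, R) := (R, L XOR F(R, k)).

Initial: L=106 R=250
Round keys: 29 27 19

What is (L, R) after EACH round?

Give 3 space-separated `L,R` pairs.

Round 1 (k=29): L=250 R=51
Round 2 (k=27): L=51 R=146
Round 3 (k=19): L=146 R=238

Answer: 250,51 51,146 146,238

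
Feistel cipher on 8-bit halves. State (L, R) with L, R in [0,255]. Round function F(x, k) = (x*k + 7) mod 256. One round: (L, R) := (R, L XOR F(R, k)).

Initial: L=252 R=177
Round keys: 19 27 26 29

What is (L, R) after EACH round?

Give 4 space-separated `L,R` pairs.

Answer: 177,214 214,40 40,193 193,204

Derivation:
Round 1 (k=19): L=177 R=214
Round 2 (k=27): L=214 R=40
Round 3 (k=26): L=40 R=193
Round 4 (k=29): L=193 R=204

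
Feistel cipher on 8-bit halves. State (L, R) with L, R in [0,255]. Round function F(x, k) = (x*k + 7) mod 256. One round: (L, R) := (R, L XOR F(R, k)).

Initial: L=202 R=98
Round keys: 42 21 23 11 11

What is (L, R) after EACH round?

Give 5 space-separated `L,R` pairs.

Round 1 (k=42): L=98 R=209
Round 2 (k=21): L=209 R=78
Round 3 (k=23): L=78 R=216
Round 4 (k=11): L=216 R=1
Round 5 (k=11): L=1 R=202

Answer: 98,209 209,78 78,216 216,1 1,202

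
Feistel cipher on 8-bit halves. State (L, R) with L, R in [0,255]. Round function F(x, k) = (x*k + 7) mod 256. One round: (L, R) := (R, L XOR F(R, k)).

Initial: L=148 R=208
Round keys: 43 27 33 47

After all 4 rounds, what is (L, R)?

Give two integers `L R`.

Round 1 (k=43): L=208 R=99
Round 2 (k=27): L=99 R=168
Round 3 (k=33): L=168 R=204
Round 4 (k=47): L=204 R=211

Answer: 204 211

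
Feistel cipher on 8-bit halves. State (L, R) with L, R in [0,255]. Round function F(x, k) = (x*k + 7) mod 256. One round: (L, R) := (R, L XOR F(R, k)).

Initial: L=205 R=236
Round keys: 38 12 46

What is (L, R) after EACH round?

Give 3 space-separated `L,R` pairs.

Answer: 236,194 194,243 243,115

Derivation:
Round 1 (k=38): L=236 R=194
Round 2 (k=12): L=194 R=243
Round 3 (k=46): L=243 R=115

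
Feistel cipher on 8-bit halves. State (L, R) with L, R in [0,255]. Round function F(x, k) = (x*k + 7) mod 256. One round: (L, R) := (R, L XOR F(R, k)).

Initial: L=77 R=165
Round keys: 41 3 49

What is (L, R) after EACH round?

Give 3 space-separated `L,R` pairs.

Answer: 165,57 57,23 23,87

Derivation:
Round 1 (k=41): L=165 R=57
Round 2 (k=3): L=57 R=23
Round 3 (k=49): L=23 R=87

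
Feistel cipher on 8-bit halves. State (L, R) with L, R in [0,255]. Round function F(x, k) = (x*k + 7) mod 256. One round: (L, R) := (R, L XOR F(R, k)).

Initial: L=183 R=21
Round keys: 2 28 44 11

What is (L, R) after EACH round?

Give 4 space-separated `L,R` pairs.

Round 1 (k=2): L=21 R=134
Round 2 (k=28): L=134 R=186
Round 3 (k=44): L=186 R=121
Round 4 (k=11): L=121 R=128

Answer: 21,134 134,186 186,121 121,128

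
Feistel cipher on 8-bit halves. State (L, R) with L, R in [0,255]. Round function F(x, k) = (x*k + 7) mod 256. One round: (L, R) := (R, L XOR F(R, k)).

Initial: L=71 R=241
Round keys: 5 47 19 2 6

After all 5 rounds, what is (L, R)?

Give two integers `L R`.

Round 1 (k=5): L=241 R=251
Round 2 (k=47): L=251 R=237
Round 3 (k=19): L=237 R=101
Round 4 (k=2): L=101 R=60
Round 5 (k=6): L=60 R=10

Answer: 60 10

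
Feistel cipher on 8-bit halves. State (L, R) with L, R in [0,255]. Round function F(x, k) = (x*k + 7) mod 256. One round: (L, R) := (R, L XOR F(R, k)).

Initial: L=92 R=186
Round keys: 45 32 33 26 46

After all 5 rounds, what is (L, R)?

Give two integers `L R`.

Round 1 (k=45): L=186 R=229
Round 2 (k=32): L=229 R=29
Round 3 (k=33): L=29 R=33
Round 4 (k=26): L=33 R=124
Round 5 (k=46): L=124 R=110

Answer: 124 110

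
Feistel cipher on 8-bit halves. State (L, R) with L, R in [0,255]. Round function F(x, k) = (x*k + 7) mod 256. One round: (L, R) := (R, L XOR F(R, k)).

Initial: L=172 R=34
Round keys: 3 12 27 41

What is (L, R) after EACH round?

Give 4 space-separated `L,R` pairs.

Answer: 34,193 193,49 49,243 243,195

Derivation:
Round 1 (k=3): L=34 R=193
Round 2 (k=12): L=193 R=49
Round 3 (k=27): L=49 R=243
Round 4 (k=41): L=243 R=195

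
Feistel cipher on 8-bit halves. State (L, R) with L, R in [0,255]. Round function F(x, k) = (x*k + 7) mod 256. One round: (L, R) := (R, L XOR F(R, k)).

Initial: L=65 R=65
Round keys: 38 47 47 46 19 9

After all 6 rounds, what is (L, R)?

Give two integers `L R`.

Round 1 (k=38): L=65 R=236
Round 2 (k=47): L=236 R=26
Round 3 (k=47): L=26 R=33
Round 4 (k=46): L=33 R=239
Round 5 (k=19): L=239 R=229
Round 6 (k=9): L=229 R=251

Answer: 229 251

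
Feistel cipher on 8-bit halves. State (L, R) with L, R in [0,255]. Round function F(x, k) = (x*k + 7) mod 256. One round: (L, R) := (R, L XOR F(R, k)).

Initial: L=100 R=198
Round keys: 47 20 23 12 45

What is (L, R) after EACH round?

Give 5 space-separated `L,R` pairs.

Round 1 (k=47): L=198 R=5
Round 2 (k=20): L=5 R=173
Round 3 (k=23): L=173 R=151
Round 4 (k=12): L=151 R=182
Round 5 (k=45): L=182 R=146

Answer: 198,5 5,173 173,151 151,182 182,146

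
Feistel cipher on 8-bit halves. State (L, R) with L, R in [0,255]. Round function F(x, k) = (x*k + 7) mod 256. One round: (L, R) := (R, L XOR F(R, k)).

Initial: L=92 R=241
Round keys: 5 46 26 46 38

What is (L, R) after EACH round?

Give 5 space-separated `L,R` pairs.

Answer: 241,224 224,182 182,99 99,103 103,50

Derivation:
Round 1 (k=5): L=241 R=224
Round 2 (k=46): L=224 R=182
Round 3 (k=26): L=182 R=99
Round 4 (k=46): L=99 R=103
Round 5 (k=38): L=103 R=50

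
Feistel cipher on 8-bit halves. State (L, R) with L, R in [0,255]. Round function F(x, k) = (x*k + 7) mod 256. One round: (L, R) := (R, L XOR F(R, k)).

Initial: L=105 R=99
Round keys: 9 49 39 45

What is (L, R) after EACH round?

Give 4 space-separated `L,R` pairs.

Round 1 (k=9): L=99 R=235
Round 2 (k=49): L=235 R=97
Round 3 (k=39): L=97 R=37
Round 4 (k=45): L=37 R=233

Answer: 99,235 235,97 97,37 37,233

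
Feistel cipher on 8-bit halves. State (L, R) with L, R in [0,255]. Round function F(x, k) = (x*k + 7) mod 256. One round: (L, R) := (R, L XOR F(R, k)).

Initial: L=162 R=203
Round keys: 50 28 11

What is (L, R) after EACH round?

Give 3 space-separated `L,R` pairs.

Round 1 (k=50): L=203 R=15
Round 2 (k=28): L=15 R=96
Round 3 (k=11): L=96 R=40

Answer: 203,15 15,96 96,40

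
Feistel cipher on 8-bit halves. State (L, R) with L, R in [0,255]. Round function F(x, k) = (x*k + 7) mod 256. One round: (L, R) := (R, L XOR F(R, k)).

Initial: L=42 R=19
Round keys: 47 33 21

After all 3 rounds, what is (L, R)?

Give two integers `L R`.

Answer: 102 203

Derivation:
Round 1 (k=47): L=19 R=174
Round 2 (k=33): L=174 R=102
Round 3 (k=21): L=102 R=203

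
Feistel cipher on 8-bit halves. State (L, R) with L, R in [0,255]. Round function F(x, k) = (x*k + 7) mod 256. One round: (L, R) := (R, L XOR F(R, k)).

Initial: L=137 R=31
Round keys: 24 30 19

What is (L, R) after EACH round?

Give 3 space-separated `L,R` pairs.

Round 1 (k=24): L=31 R=102
Round 2 (k=30): L=102 R=228
Round 3 (k=19): L=228 R=149

Answer: 31,102 102,228 228,149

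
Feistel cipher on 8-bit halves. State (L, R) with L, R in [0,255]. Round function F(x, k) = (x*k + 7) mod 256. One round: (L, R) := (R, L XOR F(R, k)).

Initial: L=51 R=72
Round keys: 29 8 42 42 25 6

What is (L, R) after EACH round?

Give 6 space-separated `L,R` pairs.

Answer: 72,28 28,175 175,161 161,222 222,20 20,161

Derivation:
Round 1 (k=29): L=72 R=28
Round 2 (k=8): L=28 R=175
Round 3 (k=42): L=175 R=161
Round 4 (k=42): L=161 R=222
Round 5 (k=25): L=222 R=20
Round 6 (k=6): L=20 R=161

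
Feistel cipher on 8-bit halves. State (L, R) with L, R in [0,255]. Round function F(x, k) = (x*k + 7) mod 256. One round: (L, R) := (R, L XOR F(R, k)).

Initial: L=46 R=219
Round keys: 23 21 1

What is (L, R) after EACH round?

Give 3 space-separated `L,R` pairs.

Round 1 (k=23): L=219 R=154
Round 2 (k=21): L=154 R=114
Round 3 (k=1): L=114 R=227

Answer: 219,154 154,114 114,227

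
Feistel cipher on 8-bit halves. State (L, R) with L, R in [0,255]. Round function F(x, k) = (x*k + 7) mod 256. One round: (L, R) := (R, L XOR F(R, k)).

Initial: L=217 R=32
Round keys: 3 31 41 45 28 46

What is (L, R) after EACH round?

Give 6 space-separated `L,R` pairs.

Answer: 32,190 190,41 41,38 38,156 156,49 49,73

Derivation:
Round 1 (k=3): L=32 R=190
Round 2 (k=31): L=190 R=41
Round 3 (k=41): L=41 R=38
Round 4 (k=45): L=38 R=156
Round 5 (k=28): L=156 R=49
Round 6 (k=46): L=49 R=73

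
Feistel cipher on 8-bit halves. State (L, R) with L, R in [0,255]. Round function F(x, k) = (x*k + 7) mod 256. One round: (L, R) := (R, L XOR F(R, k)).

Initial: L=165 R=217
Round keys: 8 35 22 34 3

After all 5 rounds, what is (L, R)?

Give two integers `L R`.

Round 1 (k=8): L=217 R=106
Round 2 (k=35): L=106 R=92
Round 3 (k=22): L=92 R=133
Round 4 (k=34): L=133 R=237
Round 5 (k=3): L=237 R=75

Answer: 237 75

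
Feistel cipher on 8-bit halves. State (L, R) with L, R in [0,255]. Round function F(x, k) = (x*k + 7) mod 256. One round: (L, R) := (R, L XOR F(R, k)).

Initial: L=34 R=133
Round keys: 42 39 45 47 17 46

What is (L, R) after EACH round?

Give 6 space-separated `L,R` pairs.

Round 1 (k=42): L=133 R=251
Round 2 (k=39): L=251 R=193
Round 3 (k=45): L=193 R=15
Round 4 (k=47): L=15 R=9
Round 5 (k=17): L=9 R=175
Round 6 (k=46): L=175 R=112

Answer: 133,251 251,193 193,15 15,9 9,175 175,112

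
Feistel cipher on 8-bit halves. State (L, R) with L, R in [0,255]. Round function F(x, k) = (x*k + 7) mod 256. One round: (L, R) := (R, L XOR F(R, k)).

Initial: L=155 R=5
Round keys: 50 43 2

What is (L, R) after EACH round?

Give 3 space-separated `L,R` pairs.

Answer: 5,154 154,224 224,93

Derivation:
Round 1 (k=50): L=5 R=154
Round 2 (k=43): L=154 R=224
Round 3 (k=2): L=224 R=93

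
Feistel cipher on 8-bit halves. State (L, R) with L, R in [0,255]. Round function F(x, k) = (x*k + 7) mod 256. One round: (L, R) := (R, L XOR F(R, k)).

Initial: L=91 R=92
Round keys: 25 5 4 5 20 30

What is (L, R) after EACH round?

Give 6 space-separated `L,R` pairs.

Answer: 92,88 88,227 227,203 203,29 29,128 128,26

Derivation:
Round 1 (k=25): L=92 R=88
Round 2 (k=5): L=88 R=227
Round 3 (k=4): L=227 R=203
Round 4 (k=5): L=203 R=29
Round 5 (k=20): L=29 R=128
Round 6 (k=30): L=128 R=26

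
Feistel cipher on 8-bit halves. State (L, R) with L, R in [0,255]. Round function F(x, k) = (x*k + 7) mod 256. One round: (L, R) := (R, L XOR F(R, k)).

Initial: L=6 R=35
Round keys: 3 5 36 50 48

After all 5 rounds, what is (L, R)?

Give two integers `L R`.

Round 1 (k=3): L=35 R=118
Round 2 (k=5): L=118 R=118
Round 3 (k=36): L=118 R=233
Round 4 (k=50): L=233 R=255
Round 5 (k=48): L=255 R=62

Answer: 255 62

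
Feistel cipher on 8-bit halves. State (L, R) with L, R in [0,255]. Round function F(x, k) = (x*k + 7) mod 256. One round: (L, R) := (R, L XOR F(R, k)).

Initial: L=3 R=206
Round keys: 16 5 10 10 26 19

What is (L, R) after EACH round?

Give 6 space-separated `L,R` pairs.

Round 1 (k=16): L=206 R=228
Round 2 (k=5): L=228 R=181
Round 3 (k=10): L=181 R=253
Round 4 (k=10): L=253 R=92
Round 5 (k=26): L=92 R=162
Round 6 (k=19): L=162 R=81

Answer: 206,228 228,181 181,253 253,92 92,162 162,81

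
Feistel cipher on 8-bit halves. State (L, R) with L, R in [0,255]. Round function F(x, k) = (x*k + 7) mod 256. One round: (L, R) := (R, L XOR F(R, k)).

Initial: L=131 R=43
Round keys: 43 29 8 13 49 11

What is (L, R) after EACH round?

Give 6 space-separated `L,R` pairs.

Answer: 43,195 195,53 53,108 108,182 182,177 177,20

Derivation:
Round 1 (k=43): L=43 R=195
Round 2 (k=29): L=195 R=53
Round 3 (k=8): L=53 R=108
Round 4 (k=13): L=108 R=182
Round 5 (k=49): L=182 R=177
Round 6 (k=11): L=177 R=20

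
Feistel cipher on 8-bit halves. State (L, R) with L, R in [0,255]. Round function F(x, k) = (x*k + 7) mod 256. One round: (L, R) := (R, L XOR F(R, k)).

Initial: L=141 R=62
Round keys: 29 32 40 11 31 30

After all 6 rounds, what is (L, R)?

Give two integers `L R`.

Round 1 (k=29): L=62 R=128
Round 2 (k=32): L=128 R=57
Round 3 (k=40): L=57 R=111
Round 4 (k=11): L=111 R=245
Round 5 (k=31): L=245 R=221
Round 6 (k=30): L=221 R=24

Answer: 221 24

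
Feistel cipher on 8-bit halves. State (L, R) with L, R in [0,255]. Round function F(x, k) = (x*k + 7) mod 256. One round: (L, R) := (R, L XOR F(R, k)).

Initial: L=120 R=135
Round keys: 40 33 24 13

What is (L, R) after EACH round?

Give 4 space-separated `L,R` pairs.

Round 1 (k=40): L=135 R=103
Round 2 (k=33): L=103 R=201
Round 3 (k=24): L=201 R=184
Round 4 (k=13): L=184 R=150

Answer: 135,103 103,201 201,184 184,150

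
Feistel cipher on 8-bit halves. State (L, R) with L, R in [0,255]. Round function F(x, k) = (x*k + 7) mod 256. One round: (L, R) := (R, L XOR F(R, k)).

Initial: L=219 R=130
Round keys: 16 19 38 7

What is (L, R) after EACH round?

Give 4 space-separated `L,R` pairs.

Round 1 (k=16): L=130 R=252
Round 2 (k=19): L=252 R=57
Round 3 (k=38): L=57 R=129
Round 4 (k=7): L=129 R=183

Answer: 130,252 252,57 57,129 129,183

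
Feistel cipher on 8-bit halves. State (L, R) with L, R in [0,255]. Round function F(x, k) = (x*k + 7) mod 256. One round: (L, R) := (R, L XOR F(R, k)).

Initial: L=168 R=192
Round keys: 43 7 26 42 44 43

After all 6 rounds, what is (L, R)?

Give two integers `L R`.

Answer: 243 95

Derivation:
Round 1 (k=43): L=192 R=239
Round 2 (k=7): L=239 R=80
Round 3 (k=26): L=80 R=200
Round 4 (k=42): L=200 R=135
Round 5 (k=44): L=135 R=243
Round 6 (k=43): L=243 R=95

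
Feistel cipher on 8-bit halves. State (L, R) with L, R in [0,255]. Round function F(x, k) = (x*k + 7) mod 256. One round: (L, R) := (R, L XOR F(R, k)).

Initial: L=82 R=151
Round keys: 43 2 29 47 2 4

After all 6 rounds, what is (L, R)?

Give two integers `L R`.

Round 1 (k=43): L=151 R=54
Round 2 (k=2): L=54 R=228
Round 3 (k=29): L=228 R=237
Round 4 (k=47): L=237 R=110
Round 5 (k=2): L=110 R=14
Round 6 (k=4): L=14 R=81

Answer: 14 81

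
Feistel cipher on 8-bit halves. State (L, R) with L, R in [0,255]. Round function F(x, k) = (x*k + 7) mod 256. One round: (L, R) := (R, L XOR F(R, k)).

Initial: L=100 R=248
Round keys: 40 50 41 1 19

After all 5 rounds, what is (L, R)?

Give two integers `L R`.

Answer: 123 127

Derivation:
Round 1 (k=40): L=248 R=163
Round 2 (k=50): L=163 R=37
Round 3 (k=41): L=37 R=87
Round 4 (k=1): L=87 R=123
Round 5 (k=19): L=123 R=127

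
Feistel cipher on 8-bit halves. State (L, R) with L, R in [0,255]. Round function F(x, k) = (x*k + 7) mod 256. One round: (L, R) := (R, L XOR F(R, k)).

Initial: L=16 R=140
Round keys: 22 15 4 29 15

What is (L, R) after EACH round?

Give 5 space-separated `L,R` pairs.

Answer: 140,31 31,84 84,72 72,123 123,116

Derivation:
Round 1 (k=22): L=140 R=31
Round 2 (k=15): L=31 R=84
Round 3 (k=4): L=84 R=72
Round 4 (k=29): L=72 R=123
Round 5 (k=15): L=123 R=116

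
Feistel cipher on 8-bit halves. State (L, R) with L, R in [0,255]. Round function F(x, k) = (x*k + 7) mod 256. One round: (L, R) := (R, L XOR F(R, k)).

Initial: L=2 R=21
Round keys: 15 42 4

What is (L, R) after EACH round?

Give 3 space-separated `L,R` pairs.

Round 1 (k=15): L=21 R=64
Round 2 (k=42): L=64 R=146
Round 3 (k=4): L=146 R=15

Answer: 21,64 64,146 146,15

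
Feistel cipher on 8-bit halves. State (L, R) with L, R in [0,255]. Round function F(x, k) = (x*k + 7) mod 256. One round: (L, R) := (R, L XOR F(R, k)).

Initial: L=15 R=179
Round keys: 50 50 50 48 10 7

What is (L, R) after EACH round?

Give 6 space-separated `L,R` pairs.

Round 1 (k=50): L=179 R=242
Round 2 (k=50): L=242 R=248
Round 3 (k=50): L=248 R=133
Round 4 (k=48): L=133 R=15
Round 5 (k=10): L=15 R=24
Round 6 (k=7): L=24 R=160

Answer: 179,242 242,248 248,133 133,15 15,24 24,160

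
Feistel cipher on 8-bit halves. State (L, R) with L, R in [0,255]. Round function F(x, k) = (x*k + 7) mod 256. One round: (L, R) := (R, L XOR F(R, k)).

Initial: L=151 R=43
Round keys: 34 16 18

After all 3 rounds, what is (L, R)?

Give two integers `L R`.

Round 1 (k=34): L=43 R=42
Round 2 (k=16): L=42 R=140
Round 3 (k=18): L=140 R=245

Answer: 140 245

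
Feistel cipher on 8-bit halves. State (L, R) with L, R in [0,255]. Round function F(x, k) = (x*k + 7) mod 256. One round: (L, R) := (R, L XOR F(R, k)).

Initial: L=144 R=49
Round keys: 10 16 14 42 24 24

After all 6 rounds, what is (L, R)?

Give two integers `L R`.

Answer: 69 82

Derivation:
Round 1 (k=10): L=49 R=97
Round 2 (k=16): L=97 R=38
Round 3 (k=14): L=38 R=122
Round 4 (k=42): L=122 R=45
Round 5 (k=24): L=45 R=69
Round 6 (k=24): L=69 R=82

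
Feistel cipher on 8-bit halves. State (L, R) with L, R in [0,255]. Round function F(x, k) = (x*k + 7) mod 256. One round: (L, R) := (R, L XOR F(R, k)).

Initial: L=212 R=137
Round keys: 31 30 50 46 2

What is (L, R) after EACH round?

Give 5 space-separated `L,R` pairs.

Answer: 137,74 74,58 58,17 17,47 47,116

Derivation:
Round 1 (k=31): L=137 R=74
Round 2 (k=30): L=74 R=58
Round 3 (k=50): L=58 R=17
Round 4 (k=46): L=17 R=47
Round 5 (k=2): L=47 R=116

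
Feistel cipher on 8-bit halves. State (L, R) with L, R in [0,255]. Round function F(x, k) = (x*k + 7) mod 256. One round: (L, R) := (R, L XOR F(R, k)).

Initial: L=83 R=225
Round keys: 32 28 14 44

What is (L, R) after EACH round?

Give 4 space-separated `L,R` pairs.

Answer: 225,116 116,86 86,207 207,205

Derivation:
Round 1 (k=32): L=225 R=116
Round 2 (k=28): L=116 R=86
Round 3 (k=14): L=86 R=207
Round 4 (k=44): L=207 R=205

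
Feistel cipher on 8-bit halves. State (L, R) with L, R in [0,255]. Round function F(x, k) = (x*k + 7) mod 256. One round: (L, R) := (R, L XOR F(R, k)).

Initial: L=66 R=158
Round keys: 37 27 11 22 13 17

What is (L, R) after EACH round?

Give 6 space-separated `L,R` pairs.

Round 1 (k=37): L=158 R=159
Round 2 (k=27): L=159 R=82
Round 3 (k=11): L=82 R=18
Round 4 (k=22): L=18 R=193
Round 5 (k=13): L=193 R=198
Round 6 (k=17): L=198 R=236

Answer: 158,159 159,82 82,18 18,193 193,198 198,236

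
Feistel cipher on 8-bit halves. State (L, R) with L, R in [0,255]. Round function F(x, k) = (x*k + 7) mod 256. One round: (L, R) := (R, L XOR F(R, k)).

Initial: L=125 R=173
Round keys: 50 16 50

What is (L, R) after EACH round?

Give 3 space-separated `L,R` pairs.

Round 1 (k=50): L=173 R=172
Round 2 (k=16): L=172 R=106
Round 3 (k=50): L=106 R=23

Answer: 173,172 172,106 106,23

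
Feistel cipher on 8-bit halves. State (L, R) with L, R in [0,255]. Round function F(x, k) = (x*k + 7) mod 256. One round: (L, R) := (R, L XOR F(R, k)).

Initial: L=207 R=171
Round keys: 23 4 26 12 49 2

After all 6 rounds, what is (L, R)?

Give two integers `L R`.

Round 1 (k=23): L=171 R=171
Round 2 (k=4): L=171 R=24
Round 3 (k=26): L=24 R=220
Round 4 (k=12): L=220 R=79
Round 5 (k=49): L=79 R=250
Round 6 (k=2): L=250 R=180

Answer: 250 180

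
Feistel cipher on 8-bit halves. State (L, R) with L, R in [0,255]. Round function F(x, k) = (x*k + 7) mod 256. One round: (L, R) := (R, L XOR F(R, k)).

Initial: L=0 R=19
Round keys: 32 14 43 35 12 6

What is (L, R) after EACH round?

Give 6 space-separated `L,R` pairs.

Round 1 (k=32): L=19 R=103
Round 2 (k=14): L=103 R=186
Round 3 (k=43): L=186 R=34
Round 4 (k=35): L=34 R=23
Round 5 (k=12): L=23 R=57
Round 6 (k=6): L=57 R=74

Answer: 19,103 103,186 186,34 34,23 23,57 57,74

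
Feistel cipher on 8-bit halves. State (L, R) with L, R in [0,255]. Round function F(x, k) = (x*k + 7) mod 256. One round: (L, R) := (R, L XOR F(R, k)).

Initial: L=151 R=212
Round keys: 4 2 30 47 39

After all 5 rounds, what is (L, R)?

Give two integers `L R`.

Round 1 (k=4): L=212 R=192
Round 2 (k=2): L=192 R=83
Round 3 (k=30): L=83 R=1
Round 4 (k=47): L=1 R=101
Round 5 (k=39): L=101 R=107

Answer: 101 107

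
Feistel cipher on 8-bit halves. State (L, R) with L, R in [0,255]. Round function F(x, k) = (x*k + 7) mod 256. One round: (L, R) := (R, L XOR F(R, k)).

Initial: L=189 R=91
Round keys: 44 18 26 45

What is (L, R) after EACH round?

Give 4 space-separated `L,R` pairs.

Round 1 (k=44): L=91 R=22
Round 2 (k=18): L=22 R=200
Round 3 (k=26): L=200 R=65
Round 4 (k=45): L=65 R=188

Answer: 91,22 22,200 200,65 65,188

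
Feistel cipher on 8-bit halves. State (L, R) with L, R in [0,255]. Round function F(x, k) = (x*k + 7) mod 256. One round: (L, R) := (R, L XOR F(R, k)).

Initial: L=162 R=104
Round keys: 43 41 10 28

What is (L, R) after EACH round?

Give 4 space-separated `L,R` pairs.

Answer: 104,221 221,4 4,242 242,123

Derivation:
Round 1 (k=43): L=104 R=221
Round 2 (k=41): L=221 R=4
Round 3 (k=10): L=4 R=242
Round 4 (k=28): L=242 R=123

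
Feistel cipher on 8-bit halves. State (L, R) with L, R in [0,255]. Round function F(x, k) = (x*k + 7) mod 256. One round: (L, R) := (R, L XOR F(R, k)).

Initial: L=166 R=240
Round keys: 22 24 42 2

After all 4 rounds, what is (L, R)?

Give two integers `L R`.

Round 1 (k=22): L=240 R=1
Round 2 (k=24): L=1 R=239
Round 3 (k=42): L=239 R=60
Round 4 (k=2): L=60 R=144

Answer: 60 144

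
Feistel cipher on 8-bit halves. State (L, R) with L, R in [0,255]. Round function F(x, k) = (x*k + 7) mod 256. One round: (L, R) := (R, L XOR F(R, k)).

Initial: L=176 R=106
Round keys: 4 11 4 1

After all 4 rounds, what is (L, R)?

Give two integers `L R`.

Answer: 192 241

Derivation:
Round 1 (k=4): L=106 R=31
Round 2 (k=11): L=31 R=54
Round 3 (k=4): L=54 R=192
Round 4 (k=1): L=192 R=241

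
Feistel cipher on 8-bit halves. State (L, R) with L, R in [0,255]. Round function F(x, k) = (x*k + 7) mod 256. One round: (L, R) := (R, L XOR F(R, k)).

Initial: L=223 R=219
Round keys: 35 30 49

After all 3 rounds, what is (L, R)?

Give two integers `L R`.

Round 1 (k=35): L=219 R=39
Round 2 (k=30): L=39 R=66
Round 3 (k=49): L=66 R=142

Answer: 66 142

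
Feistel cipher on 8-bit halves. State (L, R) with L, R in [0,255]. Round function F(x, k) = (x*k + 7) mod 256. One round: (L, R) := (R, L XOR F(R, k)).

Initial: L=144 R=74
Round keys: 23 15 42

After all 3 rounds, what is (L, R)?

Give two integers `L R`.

Round 1 (k=23): L=74 R=61
Round 2 (k=15): L=61 R=208
Round 3 (k=42): L=208 R=26

Answer: 208 26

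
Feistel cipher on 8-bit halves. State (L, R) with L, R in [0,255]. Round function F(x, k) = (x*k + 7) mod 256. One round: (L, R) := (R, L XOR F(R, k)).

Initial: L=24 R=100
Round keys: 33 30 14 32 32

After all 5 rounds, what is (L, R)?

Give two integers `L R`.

Round 1 (k=33): L=100 R=243
Round 2 (k=30): L=243 R=229
Round 3 (k=14): L=229 R=126
Round 4 (k=32): L=126 R=34
Round 5 (k=32): L=34 R=57

Answer: 34 57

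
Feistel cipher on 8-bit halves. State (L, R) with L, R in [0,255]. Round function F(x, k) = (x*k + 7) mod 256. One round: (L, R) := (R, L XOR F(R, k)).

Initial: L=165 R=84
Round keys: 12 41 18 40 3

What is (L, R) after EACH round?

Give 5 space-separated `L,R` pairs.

Answer: 84,82 82,125 125,131 131,2 2,142

Derivation:
Round 1 (k=12): L=84 R=82
Round 2 (k=41): L=82 R=125
Round 3 (k=18): L=125 R=131
Round 4 (k=40): L=131 R=2
Round 5 (k=3): L=2 R=142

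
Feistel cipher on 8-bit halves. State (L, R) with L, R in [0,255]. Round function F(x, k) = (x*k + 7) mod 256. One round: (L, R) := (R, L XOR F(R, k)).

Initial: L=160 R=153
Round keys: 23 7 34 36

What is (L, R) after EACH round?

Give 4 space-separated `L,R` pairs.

Answer: 153,102 102,72 72,241 241,163

Derivation:
Round 1 (k=23): L=153 R=102
Round 2 (k=7): L=102 R=72
Round 3 (k=34): L=72 R=241
Round 4 (k=36): L=241 R=163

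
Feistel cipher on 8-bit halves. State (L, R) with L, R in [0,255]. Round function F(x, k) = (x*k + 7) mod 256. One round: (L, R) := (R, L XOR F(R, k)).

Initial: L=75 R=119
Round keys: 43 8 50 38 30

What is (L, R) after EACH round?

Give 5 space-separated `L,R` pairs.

Answer: 119,79 79,8 8,216 216,31 31,113

Derivation:
Round 1 (k=43): L=119 R=79
Round 2 (k=8): L=79 R=8
Round 3 (k=50): L=8 R=216
Round 4 (k=38): L=216 R=31
Round 5 (k=30): L=31 R=113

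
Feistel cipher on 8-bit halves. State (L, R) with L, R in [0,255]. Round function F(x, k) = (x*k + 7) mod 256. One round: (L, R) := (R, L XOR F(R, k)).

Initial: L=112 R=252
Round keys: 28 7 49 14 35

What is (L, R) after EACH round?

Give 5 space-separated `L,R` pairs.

Answer: 252,231 231,164 164,140 140,11 11,4

Derivation:
Round 1 (k=28): L=252 R=231
Round 2 (k=7): L=231 R=164
Round 3 (k=49): L=164 R=140
Round 4 (k=14): L=140 R=11
Round 5 (k=35): L=11 R=4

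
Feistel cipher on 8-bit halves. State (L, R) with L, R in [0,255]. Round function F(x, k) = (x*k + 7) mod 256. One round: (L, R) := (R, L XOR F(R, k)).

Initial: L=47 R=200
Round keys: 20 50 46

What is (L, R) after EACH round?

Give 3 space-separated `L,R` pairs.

Answer: 200,136 136,95 95,145

Derivation:
Round 1 (k=20): L=200 R=136
Round 2 (k=50): L=136 R=95
Round 3 (k=46): L=95 R=145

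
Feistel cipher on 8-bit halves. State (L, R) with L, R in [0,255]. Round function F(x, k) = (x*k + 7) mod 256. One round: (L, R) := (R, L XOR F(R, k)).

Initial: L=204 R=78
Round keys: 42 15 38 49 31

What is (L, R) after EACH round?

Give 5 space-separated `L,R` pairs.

Round 1 (k=42): L=78 R=31
Round 2 (k=15): L=31 R=150
Round 3 (k=38): L=150 R=84
Round 4 (k=49): L=84 R=141
Round 5 (k=31): L=141 R=78

Answer: 78,31 31,150 150,84 84,141 141,78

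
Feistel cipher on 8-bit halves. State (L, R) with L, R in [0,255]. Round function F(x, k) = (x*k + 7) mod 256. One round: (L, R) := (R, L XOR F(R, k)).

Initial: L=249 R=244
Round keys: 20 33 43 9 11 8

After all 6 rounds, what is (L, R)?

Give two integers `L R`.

Round 1 (k=20): L=244 R=238
Round 2 (k=33): L=238 R=65
Round 3 (k=43): L=65 R=28
Round 4 (k=9): L=28 R=66
Round 5 (k=11): L=66 R=193
Round 6 (k=8): L=193 R=77

Answer: 193 77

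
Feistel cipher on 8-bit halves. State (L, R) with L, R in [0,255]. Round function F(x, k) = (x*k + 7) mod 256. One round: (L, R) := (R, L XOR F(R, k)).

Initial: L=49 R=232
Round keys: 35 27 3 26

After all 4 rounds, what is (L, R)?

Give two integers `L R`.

Round 1 (k=35): L=232 R=142
Round 2 (k=27): L=142 R=233
Round 3 (k=3): L=233 R=76
Round 4 (k=26): L=76 R=86

Answer: 76 86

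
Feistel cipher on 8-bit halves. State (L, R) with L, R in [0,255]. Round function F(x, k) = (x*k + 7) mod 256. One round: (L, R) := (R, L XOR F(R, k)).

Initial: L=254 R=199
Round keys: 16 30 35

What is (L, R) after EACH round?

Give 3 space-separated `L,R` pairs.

Round 1 (k=16): L=199 R=137
Round 2 (k=30): L=137 R=210
Round 3 (k=35): L=210 R=52

Answer: 199,137 137,210 210,52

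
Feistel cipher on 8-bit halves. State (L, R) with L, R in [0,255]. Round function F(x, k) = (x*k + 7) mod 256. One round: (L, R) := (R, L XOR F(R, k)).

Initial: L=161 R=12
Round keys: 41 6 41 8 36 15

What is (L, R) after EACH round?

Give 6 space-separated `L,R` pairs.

Answer: 12,82 82,255 255,140 140,152 152,235 235,84

Derivation:
Round 1 (k=41): L=12 R=82
Round 2 (k=6): L=82 R=255
Round 3 (k=41): L=255 R=140
Round 4 (k=8): L=140 R=152
Round 5 (k=36): L=152 R=235
Round 6 (k=15): L=235 R=84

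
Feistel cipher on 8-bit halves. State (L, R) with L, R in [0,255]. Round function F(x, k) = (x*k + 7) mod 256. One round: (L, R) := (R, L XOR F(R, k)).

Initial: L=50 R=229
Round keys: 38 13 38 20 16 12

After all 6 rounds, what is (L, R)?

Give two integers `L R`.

Answer: 129 91

Derivation:
Round 1 (k=38): L=229 R=55
Round 2 (k=13): L=55 R=55
Round 3 (k=38): L=55 R=6
Round 4 (k=20): L=6 R=72
Round 5 (k=16): L=72 R=129
Round 6 (k=12): L=129 R=91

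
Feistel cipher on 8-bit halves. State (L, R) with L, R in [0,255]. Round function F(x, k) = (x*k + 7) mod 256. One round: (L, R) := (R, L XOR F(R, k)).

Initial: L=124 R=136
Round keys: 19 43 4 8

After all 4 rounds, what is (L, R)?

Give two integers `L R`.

Round 1 (k=19): L=136 R=99
Round 2 (k=43): L=99 R=32
Round 3 (k=4): L=32 R=228
Round 4 (k=8): L=228 R=7

Answer: 228 7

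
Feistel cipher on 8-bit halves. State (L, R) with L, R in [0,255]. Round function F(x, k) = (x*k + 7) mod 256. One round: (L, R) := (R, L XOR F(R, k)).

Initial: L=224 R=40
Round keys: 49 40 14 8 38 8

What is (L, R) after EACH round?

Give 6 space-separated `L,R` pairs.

Round 1 (k=49): L=40 R=79
Round 2 (k=40): L=79 R=119
Round 3 (k=14): L=119 R=198
Round 4 (k=8): L=198 R=64
Round 5 (k=38): L=64 R=65
Round 6 (k=8): L=65 R=79

Answer: 40,79 79,119 119,198 198,64 64,65 65,79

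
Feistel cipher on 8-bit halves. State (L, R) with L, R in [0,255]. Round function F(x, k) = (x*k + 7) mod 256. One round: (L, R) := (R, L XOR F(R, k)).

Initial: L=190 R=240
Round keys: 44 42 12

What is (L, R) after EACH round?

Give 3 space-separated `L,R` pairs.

Round 1 (k=44): L=240 R=249
Round 2 (k=42): L=249 R=17
Round 3 (k=12): L=17 R=42

Answer: 240,249 249,17 17,42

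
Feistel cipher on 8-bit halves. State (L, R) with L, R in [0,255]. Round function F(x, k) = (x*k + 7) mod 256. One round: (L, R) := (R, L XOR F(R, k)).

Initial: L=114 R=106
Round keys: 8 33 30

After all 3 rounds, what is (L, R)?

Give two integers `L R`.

Round 1 (k=8): L=106 R=37
Round 2 (k=33): L=37 R=166
Round 3 (k=30): L=166 R=94

Answer: 166 94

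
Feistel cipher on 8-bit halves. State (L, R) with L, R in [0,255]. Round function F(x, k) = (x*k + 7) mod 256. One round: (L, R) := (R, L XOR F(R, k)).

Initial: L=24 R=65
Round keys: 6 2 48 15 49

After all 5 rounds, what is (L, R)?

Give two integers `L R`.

Answer: 229 78

Derivation:
Round 1 (k=6): L=65 R=149
Round 2 (k=2): L=149 R=112
Round 3 (k=48): L=112 R=146
Round 4 (k=15): L=146 R=229
Round 5 (k=49): L=229 R=78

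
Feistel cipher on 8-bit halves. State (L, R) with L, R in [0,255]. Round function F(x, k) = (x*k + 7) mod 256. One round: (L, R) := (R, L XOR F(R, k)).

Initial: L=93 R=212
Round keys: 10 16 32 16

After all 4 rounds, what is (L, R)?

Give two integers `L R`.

Round 1 (k=10): L=212 R=18
Round 2 (k=16): L=18 R=243
Round 3 (k=32): L=243 R=117
Round 4 (k=16): L=117 R=164

Answer: 117 164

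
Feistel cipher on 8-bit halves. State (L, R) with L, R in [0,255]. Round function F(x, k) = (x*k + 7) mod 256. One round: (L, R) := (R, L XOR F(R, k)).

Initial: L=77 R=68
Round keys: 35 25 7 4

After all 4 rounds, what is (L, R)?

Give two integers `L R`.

Round 1 (k=35): L=68 R=30
Round 2 (k=25): L=30 R=177
Round 3 (k=7): L=177 R=192
Round 4 (k=4): L=192 R=182

Answer: 192 182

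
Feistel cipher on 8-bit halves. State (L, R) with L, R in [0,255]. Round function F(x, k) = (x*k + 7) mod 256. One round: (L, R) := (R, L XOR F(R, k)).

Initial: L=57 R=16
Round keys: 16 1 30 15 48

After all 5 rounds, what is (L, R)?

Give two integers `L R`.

Answer: 33 244

Derivation:
Round 1 (k=16): L=16 R=62
Round 2 (k=1): L=62 R=85
Round 3 (k=30): L=85 R=195
Round 4 (k=15): L=195 R=33
Round 5 (k=48): L=33 R=244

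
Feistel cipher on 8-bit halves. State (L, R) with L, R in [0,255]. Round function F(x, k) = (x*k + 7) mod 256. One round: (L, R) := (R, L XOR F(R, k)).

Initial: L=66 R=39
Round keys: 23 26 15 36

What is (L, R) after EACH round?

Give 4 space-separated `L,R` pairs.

Round 1 (k=23): L=39 R=202
Round 2 (k=26): L=202 R=172
Round 3 (k=15): L=172 R=209
Round 4 (k=36): L=209 R=199

Answer: 39,202 202,172 172,209 209,199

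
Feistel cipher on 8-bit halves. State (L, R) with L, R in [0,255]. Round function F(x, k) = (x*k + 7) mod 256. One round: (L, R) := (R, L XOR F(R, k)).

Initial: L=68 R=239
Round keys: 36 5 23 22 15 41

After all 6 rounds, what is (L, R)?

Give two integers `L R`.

Round 1 (k=36): L=239 R=231
Round 2 (k=5): L=231 R=101
Round 3 (k=23): L=101 R=253
Round 4 (k=22): L=253 R=160
Round 5 (k=15): L=160 R=154
Round 6 (k=41): L=154 R=17

Answer: 154 17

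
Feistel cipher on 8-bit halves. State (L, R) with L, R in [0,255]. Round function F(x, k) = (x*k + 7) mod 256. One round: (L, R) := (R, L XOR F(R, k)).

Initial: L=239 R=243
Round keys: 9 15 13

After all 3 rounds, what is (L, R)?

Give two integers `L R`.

Answer: 169 225

Derivation:
Round 1 (k=9): L=243 R=125
Round 2 (k=15): L=125 R=169
Round 3 (k=13): L=169 R=225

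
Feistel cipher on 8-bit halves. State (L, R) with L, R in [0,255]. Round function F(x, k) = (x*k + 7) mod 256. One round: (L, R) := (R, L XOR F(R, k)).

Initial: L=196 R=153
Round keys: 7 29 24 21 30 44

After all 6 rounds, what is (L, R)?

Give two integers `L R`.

Answer: 194 215

Derivation:
Round 1 (k=7): L=153 R=242
Round 2 (k=29): L=242 R=232
Round 3 (k=24): L=232 R=53
Round 4 (k=21): L=53 R=136
Round 5 (k=30): L=136 R=194
Round 6 (k=44): L=194 R=215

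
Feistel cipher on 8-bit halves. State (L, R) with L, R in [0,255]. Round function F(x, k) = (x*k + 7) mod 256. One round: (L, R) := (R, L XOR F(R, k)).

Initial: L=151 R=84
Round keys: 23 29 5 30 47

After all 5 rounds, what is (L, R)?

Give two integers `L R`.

Answer: 244 37

Derivation:
Round 1 (k=23): L=84 R=4
Round 2 (k=29): L=4 R=47
Round 3 (k=5): L=47 R=246
Round 4 (k=30): L=246 R=244
Round 5 (k=47): L=244 R=37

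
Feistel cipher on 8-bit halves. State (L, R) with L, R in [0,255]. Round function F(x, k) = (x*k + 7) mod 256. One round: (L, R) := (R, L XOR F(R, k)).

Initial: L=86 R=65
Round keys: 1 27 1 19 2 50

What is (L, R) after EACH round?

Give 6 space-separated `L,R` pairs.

Answer: 65,30 30,112 112,105 105,162 162,34 34,9

Derivation:
Round 1 (k=1): L=65 R=30
Round 2 (k=27): L=30 R=112
Round 3 (k=1): L=112 R=105
Round 4 (k=19): L=105 R=162
Round 5 (k=2): L=162 R=34
Round 6 (k=50): L=34 R=9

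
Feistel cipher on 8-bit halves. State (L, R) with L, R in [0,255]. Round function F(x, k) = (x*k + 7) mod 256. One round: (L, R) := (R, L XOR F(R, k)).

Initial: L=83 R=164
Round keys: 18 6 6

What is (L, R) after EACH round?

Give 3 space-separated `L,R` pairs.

Round 1 (k=18): L=164 R=220
Round 2 (k=6): L=220 R=139
Round 3 (k=6): L=139 R=149

Answer: 164,220 220,139 139,149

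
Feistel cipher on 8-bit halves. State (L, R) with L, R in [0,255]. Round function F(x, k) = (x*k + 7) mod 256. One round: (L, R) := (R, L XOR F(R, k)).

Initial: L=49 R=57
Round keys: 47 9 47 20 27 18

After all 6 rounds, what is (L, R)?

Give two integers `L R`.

Answer: 28 187

Derivation:
Round 1 (k=47): L=57 R=79
Round 2 (k=9): L=79 R=247
Round 3 (k=47): L=247 R=47
Round 4 (k=20): L=47 R=68
Round 5 (k=27): L=68 R=28
Round 6 (k=18): L=28 R=187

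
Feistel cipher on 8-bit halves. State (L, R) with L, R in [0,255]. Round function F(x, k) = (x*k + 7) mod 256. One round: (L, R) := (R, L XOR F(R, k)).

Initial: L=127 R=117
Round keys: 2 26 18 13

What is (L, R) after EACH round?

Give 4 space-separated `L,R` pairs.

Answer: 117,142 142,6 6,253 253,230

Derivation:
Round 1 (k=2): L=117 R=142
Round 2 (k=26): L=142 R=6
Round 3 (k=18): L=6 R=253
Round 4 (k=13): L=253 R=230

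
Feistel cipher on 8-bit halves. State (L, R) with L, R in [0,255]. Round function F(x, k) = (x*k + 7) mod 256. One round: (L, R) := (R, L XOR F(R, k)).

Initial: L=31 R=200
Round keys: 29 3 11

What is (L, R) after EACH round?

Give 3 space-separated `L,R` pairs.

Answer: 200,176 176,223 223,44

Derivation:
Round 1 (k=29): L=200 R=176
Round 2 (k=3): L=176 R=223
Round 3 (k=11): L=223 R=44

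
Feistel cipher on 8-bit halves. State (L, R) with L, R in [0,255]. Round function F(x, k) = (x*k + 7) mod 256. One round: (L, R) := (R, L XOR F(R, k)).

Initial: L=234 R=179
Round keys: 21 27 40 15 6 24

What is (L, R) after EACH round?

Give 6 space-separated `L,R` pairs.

Answer: 179,92 92,8 8,27 27,148 148,100 100,243

Derivation:
Round 1 (k=21): L=179 R=92
Round 2 (k=27): L=92 R=8
Round 3 (k=40): L=8 R=27
Round 4 (k=15): L=27 R=148
Round 5 (k=6): L=148 R=100
Round 6 (k=24): L=100 R=243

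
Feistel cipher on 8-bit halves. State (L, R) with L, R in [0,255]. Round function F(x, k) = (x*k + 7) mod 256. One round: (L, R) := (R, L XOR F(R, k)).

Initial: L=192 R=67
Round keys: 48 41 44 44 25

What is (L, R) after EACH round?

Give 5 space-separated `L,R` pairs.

Answer: 67,87 87,181 181,116 116,66 66,13

Derivation:
Round 1 (k=48): L=67 R=87
Round 2 (k=41): L=87 R=181
Round 3 (k=44): L=181 R=116
Round 4 (k=44): L=116 R=66
Round 5 (k=25): L=66 R=13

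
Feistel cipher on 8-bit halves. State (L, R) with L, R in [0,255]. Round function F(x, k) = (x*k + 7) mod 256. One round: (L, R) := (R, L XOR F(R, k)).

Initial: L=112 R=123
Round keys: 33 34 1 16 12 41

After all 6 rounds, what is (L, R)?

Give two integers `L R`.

Answer: 222 210

Derivation:
Round 1 (k=33): L=123 R=146
Round 2 (k=34): L=146 R=16
Round 3 (k=1): L=16 R=133
Round 4 (k=16): L=133 R=71
Round 5 (k=12): L=71 R=222
Round 6 (k=41): L=222 R=210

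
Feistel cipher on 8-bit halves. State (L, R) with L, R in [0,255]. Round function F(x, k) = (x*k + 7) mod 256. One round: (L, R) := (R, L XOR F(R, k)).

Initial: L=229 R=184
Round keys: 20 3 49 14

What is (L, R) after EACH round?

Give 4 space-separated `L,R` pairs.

Answer: 184,130 130,53 53,174 174,190

Derivation:
Round 1 (k=20): L=184 R=130
Round 2 (k=3): L=130 R=53
Round 3 (k=49): L=53 R=174
Round 4 (k=14): L=174 R=190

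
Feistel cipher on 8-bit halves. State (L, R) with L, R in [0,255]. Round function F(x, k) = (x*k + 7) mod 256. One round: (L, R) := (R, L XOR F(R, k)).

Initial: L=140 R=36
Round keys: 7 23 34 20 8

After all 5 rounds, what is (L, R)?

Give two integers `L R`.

Answer: 195 159

Derivation:
Round 1 (k=7): L=36 R=143
Round 2 (k=23): L=143 R=196
Round 3 (k=34): L=196 R=128
Round 4 (k=20): L=128 R=195
Round 5 (k=8): L=195 R=159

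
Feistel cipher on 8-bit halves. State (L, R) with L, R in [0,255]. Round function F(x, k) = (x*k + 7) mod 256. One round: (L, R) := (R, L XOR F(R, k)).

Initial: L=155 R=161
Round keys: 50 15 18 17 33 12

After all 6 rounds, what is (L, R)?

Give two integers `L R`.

Answer: 202 95

Derivation:
Round 1 (k=50): L=161 R=226
Round 2 (k=15): L=226 R=228
Round 3 (k=18): L=228 R=237
Round 4 (k=17): L=237 R=32
Round 5 (k=33): L=32 R=202
Round 6 (k=12): L=202 R=95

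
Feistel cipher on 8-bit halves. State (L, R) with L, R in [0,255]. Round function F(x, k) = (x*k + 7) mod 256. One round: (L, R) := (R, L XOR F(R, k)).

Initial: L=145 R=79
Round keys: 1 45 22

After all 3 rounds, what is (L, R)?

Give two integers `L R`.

Answer: 77 98

Derivation:
Round 1 (k=1): L=79 R=199
Round 2 (k=45): L=199 R=77
Round 3 (k=22): L=77 R=98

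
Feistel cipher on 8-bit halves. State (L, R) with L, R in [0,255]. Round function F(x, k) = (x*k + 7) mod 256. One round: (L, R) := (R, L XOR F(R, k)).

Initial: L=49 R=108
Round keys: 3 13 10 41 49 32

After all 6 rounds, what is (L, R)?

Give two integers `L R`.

Answer: 109 80

Derivation:
Round 1 (k=3): L=108 R=122
Round 2 (k=13): L=122 R=85
Round 3 (k=10): L=85 R=35
Round 4 (k=41): L=35 R=247
Round 5 (k=49): L=247 R=109
Round 6 (k=32): L=109 R=80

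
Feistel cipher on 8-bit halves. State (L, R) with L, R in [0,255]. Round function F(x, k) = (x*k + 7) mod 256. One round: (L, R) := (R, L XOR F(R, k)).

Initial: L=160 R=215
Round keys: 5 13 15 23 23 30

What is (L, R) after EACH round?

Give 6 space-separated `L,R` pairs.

Answer: 215,154 154,14 14,67 67,2 2,118 118,217

Derivation:
Round 1 (k=5): L=215 R=154
Round 2 (k=13): L=154 R=14
Round 3 (k=15): L=14 R=67
Round 4 (k=23): L=67 R=2
Round 5 (k=23): L=2 R=118
Round 6 (k=30): L=118 R=217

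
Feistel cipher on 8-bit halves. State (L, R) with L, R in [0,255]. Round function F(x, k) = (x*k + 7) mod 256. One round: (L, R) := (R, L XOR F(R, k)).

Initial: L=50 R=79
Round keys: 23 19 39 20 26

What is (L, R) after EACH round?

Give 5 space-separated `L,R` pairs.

Round 1 (k=23): L=79 R=18
Round 2 (k=19): L=18 R=18
Round 3 (k=39): L=18 R=215
Round 4 (k=20): L=215 R=193
Round 5 (k=26): L=193 R=118

Answer: 79,18 18,18 18,215 215,193 193,118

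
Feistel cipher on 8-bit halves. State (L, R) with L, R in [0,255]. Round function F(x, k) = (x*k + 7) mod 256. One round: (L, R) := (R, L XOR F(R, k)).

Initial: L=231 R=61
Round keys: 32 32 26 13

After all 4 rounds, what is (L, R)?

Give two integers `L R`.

Round 1 (k=32): L=61 R=64
Round 2 (k=32): L=64 R=58
Round 3 (k=26): L=58 R=171
Round 4 (k=13): L=171 R=140

Answer: 171 140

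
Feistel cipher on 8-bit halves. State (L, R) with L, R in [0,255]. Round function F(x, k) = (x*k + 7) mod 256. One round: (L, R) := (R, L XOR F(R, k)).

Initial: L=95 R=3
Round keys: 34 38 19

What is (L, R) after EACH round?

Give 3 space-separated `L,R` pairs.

Round 1 (k=34): L=3 R=50
Round 2 (k=38): L=50 R=112
Round 3 (k=19): L=112 R=101

Answer: 3,50 50,112 112,101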